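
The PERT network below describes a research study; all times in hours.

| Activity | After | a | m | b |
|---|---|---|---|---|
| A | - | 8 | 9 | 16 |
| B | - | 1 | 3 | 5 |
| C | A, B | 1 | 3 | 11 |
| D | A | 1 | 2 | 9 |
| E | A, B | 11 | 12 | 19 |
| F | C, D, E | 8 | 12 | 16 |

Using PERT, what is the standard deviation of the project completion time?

2.31 hours

te_A = (8 + 4·9 + 16)/6 = 60/6 = 10; σ²_A = ((16−8)/6)² = 1.778
te_B = (1 + 4·3 + 5)/6 = 18/6 = 3; σ²_B = ((5−1)/6)² = 0.444
te_C = (1 + 4·3 + 11)/6 = 24/6 = 4; σ²_C = ((11−1)/6)² = 2.778
te_D = (1 + 4·2 + 9)/6 = 18/6 = 3; σ²_D = ((9−1)/6)² = 1.778
te_E = (11 + 4·12 + 19)/6 = 78/6 = 13; σ²_E = ((19−11)/6)² = 1.778
te_F = (8 + 4·12 + 16)/6 = 72/6 = 12; σ²_F = ((16−8)/6)² = 1.778

Forward pass:
ES_A = 0; EF_A = 10
ES_B = 0; EF_B = 3
ES_C = max(EF_A=10, EF_B=3) = 10; EF_C = 10+4 = 14
ES_D = 10; EF_D = 10+3 = 13
ES_E = max(EF_A=10, EF_B=3) = 10; EF_E = 10+13 = 23
ES_F = max(EF_C=14, EF_D=13, EF_E=23) = 23; EF_F = 23+12 = 35
Expected project duration μ = 35 hours. Critical path: A → E → F.

Variance along critical path = 1.778 + 1.778 + 1.778 = 5.333
σ = √5.333 = 2.309 hours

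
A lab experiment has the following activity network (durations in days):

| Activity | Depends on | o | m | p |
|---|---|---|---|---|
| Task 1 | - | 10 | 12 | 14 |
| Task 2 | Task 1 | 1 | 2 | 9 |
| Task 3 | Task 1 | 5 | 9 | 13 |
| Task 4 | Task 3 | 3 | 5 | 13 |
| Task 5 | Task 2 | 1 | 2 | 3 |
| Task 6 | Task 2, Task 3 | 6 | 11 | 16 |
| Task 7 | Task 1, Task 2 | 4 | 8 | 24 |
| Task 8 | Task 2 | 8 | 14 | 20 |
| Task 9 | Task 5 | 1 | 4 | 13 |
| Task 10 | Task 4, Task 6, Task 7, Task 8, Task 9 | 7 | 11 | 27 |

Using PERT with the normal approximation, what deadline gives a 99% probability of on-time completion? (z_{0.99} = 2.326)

te_Task 1 = (10 + 4·12 + 14)/6 = 72/6 = 12; σ²_Task 1 = ((14−10)/6)² = 0.444
te_Task 2 = (1 + 4·2 + 9)/6 = 18/6 = 3; σ²_Task 2 = ((9−1)/6)² = 1.778
te_Task 3 = (5 + 4·9 + 13)/6 = 54/6 = 9; σ²_Task 3 = ((13−5)/6)² = 1.778
te_Task 4 = (3 + 4·5 + 13)/6 = 36/6 = 6; σ²_Task 4 = ((13−3)/6)² = 2.778
te_Task 5 = (1 + 4·2 + 3)/6 = 12/6 = 2; σ²_Task 5 = ((3−1)/6)² = 0.111
te_Task 6 = (6 + 4·11 + 16)/6 = 66/6 = 11; σ²_Task 6 = ((16−6)/6)² = 2.778
te_Task 7 = (4 + 4·8 + 24)/6 = 60/6 = 10; σ²_Task 7 = ((24−4)/6)² = 11.111
te_Task 8 = (8 + 4·14 + 20)/6 = 84/6 = 14; σ²_Task 8 = ((20−8)/6)² = 4.000
te_Task 9 = (1 + 4·4 + 13)/6 = 30/6 = 5; σ²_Task 9 = ((13−1)/6)² = 4.000
te_Task 10 = (7 + 4·11 + 27)/6 = 78/6 = 13; σ²_Task 10 = ((27−7)/6)² = 11.111

Forward pass:
ES_Task 1 = 0; EF_Task 1 = 12
ES_Task 2 = 12; EF_Task 2 = 12+3 = 15
ES_Task 3 = 12; EF_Task 3 = 12+9 = 21
ES_Task 4 = 21; EF_Task 4 = 21+6 = 27
ES_Task 5 = 15; EF_Task 5 = 15+2 = 17
ES_Task 6 = max(EF_Task 2=15, EF_Task 3=21) = 21; EF_Task 6 = 21+11 = 32
ES_Task 7 = max(EF_Task 1=12, EF_Task 2=15) = 15; EF_Task 7 = 15+10 = 25
ES_Task 8 = 15; EF_Task 8 = 15+14 = 29
ES_Task 9 = 17; EF_Task 9 = 17+5 = 22
ES_Task 10 = max(EF_Task 4=27, EF_Task 6=32, EF_Task 7=25, EF_Task 8=29, EF_Task 9=22) = 32; EF_Task 10 = 32+13 = 45
Expected project duration μ = 45 days. Critical path: Task 1 → Task 3 → Task 6 → Task 10.

Variance along critical path = 0.444 + 1.778 + 2.778 + 11.111 = 16.111; σ = 4.014 days.
D = μ + z·σ = 45 + 2.326·4.014 = 54.3 days

54.3 days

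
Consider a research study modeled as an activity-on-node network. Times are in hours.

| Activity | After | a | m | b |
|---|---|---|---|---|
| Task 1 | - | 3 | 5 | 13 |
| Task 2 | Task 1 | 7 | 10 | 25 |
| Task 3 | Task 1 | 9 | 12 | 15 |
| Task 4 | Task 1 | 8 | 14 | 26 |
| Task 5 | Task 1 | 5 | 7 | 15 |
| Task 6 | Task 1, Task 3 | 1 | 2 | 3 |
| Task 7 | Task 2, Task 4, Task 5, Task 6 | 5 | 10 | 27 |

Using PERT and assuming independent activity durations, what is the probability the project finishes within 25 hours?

0.056

te_Task 1 = (3 + 4·5 + 13)/6 = 36/6 = 6; σ²_Task 1 = ((13−3)/6)² = 2.778
te_Task 2 = (7 + 4·10 + 25)/6 = 72/6 = 12; σ²_Task 2 = ((25−7)/6)² = 9.000
te_Task 3 = (9 + 4·12 + 15)/6 = 72/6 = 12; σ²_Task 3 = ((15−9)/6)² = 1.000
te_Task 4 = (8 + 4·14 + 26)/6 = 90/6 = 15; σ²_Task 4 = ((26−8)/6)² = 9.000
te_Task 5 = (5 + 4·7 + 15)/6 = 48/6 = 8; σ²_Task 5 = ((15−5)/6)² = 2.778
te_Task 6 = (1 + 4·2 + 3)/6 = 12/6 = 2; σ²_Task 6 = ((3−1)/6)² = 0.111
te_Task 7 = (5 + 4·10 + 27)/6 = 72/6 = 12; σ²_Task 7 = ((27−5)/6)² = 13.444

Forward pass:
ES_Task 1 = 0; EF_Task 1 = 6
ES_Task 2 = 6; EF_Task 2 = 6+12 = 18
ES_Task 3 = 6; EF_Task 3 = 6+12 = 18
ES_Task 4 = 6; EF_Task 4 = 6+15 = 21
ES_Task 5 = 6; EF_Task 5 = 6+8 = 14
ES_Task 6 = max(EF_Task 1=6, EF_Task 3=18) = 18; EF_Task 6 = 18+2 = 20
ES_Task 7 = max(EF_Task 2=18, EF_Task 4=21, EF_Task 5=14, EF_Task 6=20) = 21; EF_Task 7 = 21+12 = 33
Expected project duration μ = 33 hours. Critical path: Task 1 → Task 4 → Task 7.

Variance along critical path = 2.778 + 9.000 + 13.444 = 25.222; σ = √25.222 = 5.022 hours.
Z = (25 − 33) / 5.022 = -1.593
P(T ≤ 25) = Φ(-1.593) ≈ 0.056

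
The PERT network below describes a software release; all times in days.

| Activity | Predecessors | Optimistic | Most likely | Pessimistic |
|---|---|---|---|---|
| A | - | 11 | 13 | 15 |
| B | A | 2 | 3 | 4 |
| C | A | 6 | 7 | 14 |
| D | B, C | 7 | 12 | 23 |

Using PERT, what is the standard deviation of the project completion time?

te_A = (11 + 4·13 + 15)/6 = 78/6 = 13; σ²_A = ((15−11)/6)² = 0.444
te_B = (2 + 4·3 + 4)/6 = 18/6 = 3; σ²_B = ((4−2)/6)² = 0.111
te_C = (6 + 4·7 + 14)/6 = 48/6 = 8; σ²_C = ((14−6)/6)² = 1.778
te_D = (7 + 4·12 + 23)/6 = 78/6 = 13; σ²_D = ((23−7)/6)² = 7.111

Forward pass:
ES_A = 0; EF_A = 13
ES_B = 13; EF_B = 13+3 = 16
ES_C = 13; EF_C = 13+8 = 21
ES_D = max(EF_B=16, EF_C=21) = 21; EF_D = 21+13 = 34
Expected project duration μ = 34 days. Critical path: A → C → D.

Variance along critical path = 0.444 + 1.778 + 7.111 = 9.333
σ = √9.333 = 3.055 days

3.06 days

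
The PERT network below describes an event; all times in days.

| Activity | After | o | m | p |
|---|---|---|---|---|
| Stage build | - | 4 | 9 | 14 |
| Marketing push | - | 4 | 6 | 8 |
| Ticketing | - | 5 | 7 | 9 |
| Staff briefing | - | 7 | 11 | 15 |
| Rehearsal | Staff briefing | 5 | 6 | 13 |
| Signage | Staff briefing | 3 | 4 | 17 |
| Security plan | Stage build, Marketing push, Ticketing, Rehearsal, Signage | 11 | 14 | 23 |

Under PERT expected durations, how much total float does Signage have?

1 days

te_Stage build = (4 + 4·9 + 14)/6 = 54/6 = 9
te_Marketing push = (4 + 4·6 + 8)/6 = 36/6 = 6
te_Ticketing = (5 + 4·7 + 9)/6 = 42/6 = 7
te_Staff briefing = (7 + 4·11 + 15)/6 = 66/6 = 11
te_Rehearsal = (5 + 4·6 + 13)/6 = 42/6 = 7
te_Signage = (3 + 4·4 + 17)/6 = 36/6 = 6
te_Security plan = (11 + 4·14 + 23)/6 = 90/6 = 15

Forward pass:
ES_Stage build = 0; EF_Stage build = 9
ES_Marketing push = 0; EF_Marketing push = 6
ES_Ticketing = 0; EF_Ticketing = 7
ES_Staff briefing = 0; EF_Staff briefing = 11
ES_Rehearsal = 11; EF_Rehearsal = 11+7 = 18
ES_Signage = 11; EF_Signage = 11+6 = 17
ES_Security plan = max(EF_Stage build=9, EF_Marketing push=6, EF_Ticketing=7, EF_Rehearsal=18, EF_Signage=17) = 18; EF_Security plan = 18+15 = 33
Expected project duration μ = 33 days. Critical path: Staff briefing → Rehearsal → Security plan.

Backward pass:
LF_Security plan = 33; LS_Security plan = 33−15 = 18
LF_Signage = LS_Security plan = 18; LS_Signage = 18−6 = 12
LF_Rehearsal = LS_Security plan = 18; LS_Rehearsal = 18−7 = 11
LF_Staff briefing = min(LS_Rehearsal=11, LS_Signage=12) = 11; LS_Staff briefing = 11−11 = 0
LF_Ticketing = LS_Security plan = 18; LS_Ticketing = 18−7 = 11
LF_Marketing push = LS_Security plan = 18; LS_Marketing push = 18−6 = 12
LF_Stage build = LS_Security plan = 18; LS_Stage build = 18−9 = 9
Slack_Signage = LS_Signage − ES_Signage = 12 − 11 = 1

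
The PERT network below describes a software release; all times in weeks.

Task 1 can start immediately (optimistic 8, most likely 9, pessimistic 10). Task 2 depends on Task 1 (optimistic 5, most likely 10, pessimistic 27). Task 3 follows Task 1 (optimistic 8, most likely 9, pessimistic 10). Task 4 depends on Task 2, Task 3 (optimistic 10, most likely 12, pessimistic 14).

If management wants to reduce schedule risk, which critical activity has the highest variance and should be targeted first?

Task 2

te_Task 1 = (8 + 4·9 + 10)/6 = 54/6 = 9; σ²_Task 1 = ((10−8)/6)² = 0.111
te_Task 2 = (5 + 4·10 + 27)/6 = 72/6 = 12; σ²_Task 2 = ((27−5)/6)² = 13.444
te_Task 3 = (8 + 4·9 + 10)/6 = 54/6 = 9; σ²_Task 3 = ((10−8)/6)² = 0.111
te_Task 4 = (10 + 4·12 + 14)/6 = 72/6 = 12; σ²_Task 4 = ((14−10)/6)² = 0.444

Forward pass:
ES_Task 1 = 0; EF_Task 1 = 9
ES_Task 2 = 9; EF_Task 2 = 9+12 = 21
ES_Task 3 = 9; EF_Task 3 = 9+9 = 18
ES_Task 4 = max(EF_Task 2=21, EF_Task 3=18) = 21; EF_Task 4 = 21+12 = 33
Expected project duration μ = 33 weeks. Critical path: Task 1 → Task 2 → Task 4.

Variances on critical path: σ²_Task 1=0.111, σ²_Task 2=13.444, σ²_Task 4=0.444.
Largest is σ²_Task 2 = 13.444.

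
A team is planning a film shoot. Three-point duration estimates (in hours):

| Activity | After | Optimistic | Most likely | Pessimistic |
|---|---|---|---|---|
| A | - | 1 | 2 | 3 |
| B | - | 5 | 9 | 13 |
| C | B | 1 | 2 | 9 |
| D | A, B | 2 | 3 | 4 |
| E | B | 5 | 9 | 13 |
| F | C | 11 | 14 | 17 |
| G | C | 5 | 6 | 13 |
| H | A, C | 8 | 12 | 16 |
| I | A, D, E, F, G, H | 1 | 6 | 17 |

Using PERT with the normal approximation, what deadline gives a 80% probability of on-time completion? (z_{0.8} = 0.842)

35.9 hours

te_A = (1 + 4·2 + 3)/6 = 12/6 = 2; σ²_A = ((3−1)/6)² = 0.111
te_B = (5 + 4·9 + 13)/6 = 54/6 = 9; σ²_B = ((13−5)/6)² = 1.778
te_C = (1 + 4·2 + 9)/6 = 18/6 = 3; σ²_C = ((9−1)/6)² = 1.778
te_D = (2 + 4·3 + 4)/6 = 18/6 = 3; σ²_D = ((4−2)/6)² = 0.111
te_E = (5 + 4·9 + 13)/6 = 54/6 = 9; σ²_E = ((13−5)/6)² = 1.778
te_F = (11 + 4·14 + 17)/6 = 84/6 = 14; σ²_F = ((17−11)/6)² = 1.000
te_G = (5 + 4·6 + 13)/6 = 42/6 = 7; σ²_G = ((13−5)/6)² = 1.778
te_H = (8 + 4·12 + 16)/6 = 72/6 = 12; σ²_H = ((16−8)/6)² = 1.778
te_I = (1 + 4·6 + 17)/6 = 42/6 = 7; σ²_I = ((17−1)/6)² = 7.111

Forward pass:
ES_A = 0; EF_A = 2
ES_B = 0; EF_B = 9
ES_C = 9; EF_C = 9+3 = 12
ES_D = max(EF_A=2, EF_B=9) = 9; EF_D = 9+3 = 12
ES_E = 9; EF_E = 9+9 = 18
ES_F = 12; EF_F = 12+14 = 26
ES_G = 12; EF_G = 12+7 = 19
ES_H = max(EF_A=2, EF_C=12) = 12; EF_H = 12+12 = 24
ES_I = max(EF_A=2, EF_D=12, EF_E=18, EF_F=26, EF_G=19, EF_H=24) = 26; EF_I = 26+7 = 33
Expected project duration μ = 33 hours. Critical path: B → C → F → I.

Variance along critical path = 1.778 + 1.778 + 1.000 + 7.111 = 11.667; σ = 3.416 hours.
D = μ + z·σ = 33 + 0.842·3.416 = 35.9 hours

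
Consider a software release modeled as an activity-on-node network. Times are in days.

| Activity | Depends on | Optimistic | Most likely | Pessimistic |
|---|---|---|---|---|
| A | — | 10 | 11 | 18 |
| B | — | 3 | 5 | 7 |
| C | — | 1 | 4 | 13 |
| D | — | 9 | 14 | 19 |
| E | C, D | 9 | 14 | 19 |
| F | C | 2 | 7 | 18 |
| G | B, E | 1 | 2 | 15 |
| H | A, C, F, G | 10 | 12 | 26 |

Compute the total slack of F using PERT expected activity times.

19 days

te_A = (10 + 4·11 + 18)/6 = 72/6 = 12
te_B = (3 + 4·5 + 7)/6 = 30/6 = 5
te_C = (1 + 4·4 + 13)/6 = 30/6 = 5
te_D = (9 + 4·14 + 19)/6 = 84/6 = 14
te_E = (9 + 4·14 + 19)/6 = 84/6 = 14
te_F = (2 + 4·7 + 18)/6 = 48/6 = 8
te_G = (1 + 4·2 + 15)/6 = 24/6 = 4
te_H = (10 + 4·12 + 26)/6 = 84/6 = 14

Forward pass:
ES_A = 0; EF_A = 12
ES_B = 0; EF_B = 5
ES_C = 0; EF_C = 5
ES_D = 0; EF_D = 14
ES_E = max(EF_C=5, EF_D=14) = 14; EF_E = 14+14 = 28
ES_F = 5; EF_F = 5+8 = 13
ES_G = max(EF_B=5, EF_E=28) = 28; EF_G = 28+4 = 32
ES_H = max(EF_A=12, EF_C=5, EF_F=13, EF_G=32) = 32; EF_H = 32+14 = 46
Expected project duration μ = 46 days. Critical path: D → E → G → H.

Backward pass:
LF_H = 46; LS_H = 46−14 = 32
LF_G = LS_H = 32; LS_G = 32−4 = 28
LF_F = LS_H = 32; LS_F = 32−8 = 24
LF_E = LS_G = 28; LS_E = 28−14 = 14
LF_D = LS_E = 14; LS_D = 14−14 = 0
LF_C = min(LS_E=14, LS_F=24, LS_H=32) = 14; LS_C = 14−5 = 9
LF_B = LS_G = 28; LS_B = 28−5 = 23
LF_A = LS_H = 32; LS_A = 32−12 = 20
Slack_F = LS_F − ES_F = 24 − 5 = 19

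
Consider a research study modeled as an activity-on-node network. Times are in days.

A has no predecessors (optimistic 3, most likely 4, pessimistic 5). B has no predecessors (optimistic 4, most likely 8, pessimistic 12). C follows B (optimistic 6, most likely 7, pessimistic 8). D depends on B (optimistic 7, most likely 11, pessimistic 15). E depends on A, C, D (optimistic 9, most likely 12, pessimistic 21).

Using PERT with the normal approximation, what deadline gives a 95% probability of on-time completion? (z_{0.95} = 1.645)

36.5 days

te_A = (3 + 4·4 + 5)/6 = 24/6 = 4; σ²_A = ((5−3)/6)² = 0.111
te_B = (4 + 4·8 + 12)/6 = 48/6 = 8; σ²_B = ((12−4)/6)² = 1.778
te_C = (6 + 4·7 + 8)/6 = 42/6 = 7; σ²_C = ((8−6)/6)² = 0.111
te_D = (7 + 4·11 + 15)/6 = 66/6 = 11; σ²_D = ((15−7)/6)² = 1.778
te_E = (9 + 4·12 + 21)/6 = 78/6 = 13; σ²_E = ((21−9)/6)² = 4.000

Forward pass:
ES_A = 0; EF_A = 4
ES_B = 0; EF_B = 8
ES_C = 8; EF_C = 8+7 = 15
ES_D = 8; EF_D = 8+11 = 19
ES_E = max(EF_A=4, EF_C=15, EF_D=19) = 19; EF_E = 19+13 = 32
Expected project duration μ = 32 days. Critical path: B → D → E.

Variance along critical path = 1.778 + 1.778 + 4.000 = 7.556; σ = 2.749 days.
D = μ + z·σ = 32 + 1.645·2.749 = 36.5 days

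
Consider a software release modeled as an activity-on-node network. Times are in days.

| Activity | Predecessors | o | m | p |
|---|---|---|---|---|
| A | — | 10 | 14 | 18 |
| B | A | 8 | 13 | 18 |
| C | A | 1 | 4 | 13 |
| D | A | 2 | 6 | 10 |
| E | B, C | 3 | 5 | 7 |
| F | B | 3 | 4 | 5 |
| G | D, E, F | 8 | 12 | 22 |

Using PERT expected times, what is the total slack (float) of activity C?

8 days

te_A = (10 + 4·14 + 18)/6 = 84/6 = 14
te_B = (8 + 4·13 + 18)/6 = 78/6 = 13
te_C = (1 + 4·4 + 13)/6 = 30/6 = 5
te_D = (2 + 4·6 + 10)/6 = 36/6 = 6
te_E = (3 + 4·5 + 7)/6 = 30/6 = 5
te_F = (3 + 4·4 + 5)/6 = 24/6 = 4
te_G = (8 + 4·12 + 22)/6 = 78/6 = 13

Forward pass:
ES_A = 0; EF_A = 14
ES_B = 14; EF_B = 14+13 = 27
ES_C = 14; EF_C = 14+5 = 19
ES_D = 14; EF_D = 14+6 = 20
ES_E = max(EF_B=27, EF_C=19) = 27; EF_E = 27+5 = 32
ES_F = 27; EF_F = 27+4 = 31
ES_G = max(EF_D=20, EF_E=32, EF_F=31) = 32; EF_G = 32+13 = 45
Expected project duration μ = 45 days. Critical path: A → B → E → G.

Backward pass:
LF_G = 45; LS_G = 45−13 = 32
LF_F = LS_G = 32; LS_F = 32−4 = 28
LF_E = LS_G = 32; LS_E = 32−5 = 27
LF_D = LS_G = 32; LS_D = 32−6 = 26
LF_C = LS_E = 27; LS_C = 27−5 = 22
LF_B = min(LS_E=27, LS_F=28) = 27; LS_B = 27−13 = 14
LF_A = min(LS_B=14, LS_C=22, LS_D=26) = 14; LS_A = 14−14 = 0
Slack_C = LS_C − ES_C = 22 − 14 = 8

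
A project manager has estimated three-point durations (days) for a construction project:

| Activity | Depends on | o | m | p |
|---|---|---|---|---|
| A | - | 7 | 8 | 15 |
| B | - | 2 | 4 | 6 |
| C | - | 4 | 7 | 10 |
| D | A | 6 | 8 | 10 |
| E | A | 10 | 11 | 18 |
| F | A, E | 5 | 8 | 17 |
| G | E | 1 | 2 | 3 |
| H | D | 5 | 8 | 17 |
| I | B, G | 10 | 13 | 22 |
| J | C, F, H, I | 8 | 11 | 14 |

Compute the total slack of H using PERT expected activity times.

11 days

te_A = (7 + 4·8 + 15)/6 = 54/6 = 9
te_B = (2 + 4·4 + 6)/6 = 24/6 = 4
te_C = (4 + 4·7 + 10)/6 = 42/6 = 7
te_D = (6 + 4·8 + 10)/6 = 48/6 = 8
te_E = (10 + 4·11 + 18)/6 = 72/6 = 12
te_F = (5 + 4·8 + 17)/6 = 54/6 = 9
te_G = (1 + 4·2 + 3)/6 = 12/6 = 2
te_H = (5 + 4·8 + 17)/6 = 54/6 = 9
te_I = (10 + 4·13 + 22)/6 = 84/6 = 14
te_J = (8 + 4·11 + 14)/6 = 66/6 = 11

Forward pass:
ES_A = 0; EF_A = 9
ES_B = 0; EF_B = 4
ES_C = 0; EF_C = 7
ES_D = 9; EF_D = 9+8 = 17
ES_E = 9; EF_E = 9+12 = 21
ES_F = max(EF_A=9, EF_E=21) = 21; EF_F = 21+9 = 30
ES_G = 21; EF_G = 21+2 = 23
ES_H = 17; EF_H = 17+9 = 26
ES_I = max(EF_B=4, EF_G=23) = 23; EF_I = 23+14 = 37
ES_J = max(EF_C=7, EF_F=30, EF_H=26, EF_I=37) = 37; EF_J = 37+11 = 48
Expected project duration μ = 48 days. Critical path: A → E → G → I → J.

Backward pass:
LF_J = 48; LS_J = 48−11 = 37
LF_I = LS_J = 37; LS_I = 37−14 = 23
LF_H = LS_J = 37; LS_H = 37−9 = 28
LF_G = LS_I = 23; LS_G = 23−2 = 21
LF_F = LS_J = 37; LS_F = 37−9 = 28
LF_E = min(LS_F=28, LS_G=21) = 21; LS_E = 21−12 = 9
LF_D = LS_H = 28; LS_D = 28−8 = 20
LF_C = LS_J = 37; LS_C = 37−7 = 30
LF_B = LS_I = 23; LS_B = 23−4 = 19
LF_A = min(LS_D=20, LS_E=9, LS_F=28) = 9; LS_A = 9−9 = 0
Slack_H = LS_H − ES_H = 28 − 17 = 11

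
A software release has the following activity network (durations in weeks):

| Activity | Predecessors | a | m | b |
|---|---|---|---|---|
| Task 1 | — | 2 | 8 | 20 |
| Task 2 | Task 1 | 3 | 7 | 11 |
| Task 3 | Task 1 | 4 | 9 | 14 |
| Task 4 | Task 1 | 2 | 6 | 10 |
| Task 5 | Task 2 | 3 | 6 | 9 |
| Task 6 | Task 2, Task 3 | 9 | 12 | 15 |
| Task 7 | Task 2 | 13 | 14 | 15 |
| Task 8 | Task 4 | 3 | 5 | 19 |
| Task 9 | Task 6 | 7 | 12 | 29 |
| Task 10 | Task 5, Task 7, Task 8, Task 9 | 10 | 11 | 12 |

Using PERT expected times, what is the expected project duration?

55 weeks

te_Task 1 = (2 + 4·8 + 20)/6 = 54/6 = 9
te_Task 2 = (3 + 4·7 + 11)/6 = 42/6 = 7
te_Task 3 = (4 + 4·9 + 14)/6 = 54/6 = 9
te_Task 4 = (2 + 4·6 + 10)/6 = 36/6 = 6
te_Task 5 = (3 + 4·6 + 9)/6 = 36/6 = 6
te_Task 6 = (9 + 4·12 + 15)/6 = 72/6 = 12
te_Task 7 = (13 + 4·14 + 15)/6 = 84/6 = 14
te_Task 8 = (3 + 4·5 + 19)/6 = 42/6 = 7
te_Task 9 = (7 + 4·12 + 29)/6 = 84/6 = 14
te_Task 10 = (10 + 4·11 + 12)/6 = 66/6 = 11

Forward pass:
ES_Task 1 = 0; EF_Task 1 = 9
ES_Task 2 = 9; EF_Task 2 = 9+7 = 16
ES_Task 3 = 9; EF_Task 3 = 9+9 = 18
ES_Task 4 = 9; EF_Task 4 = 9+6 = 15
ES_Task 5 = 16; EF_Task 5 = 16+6 = 22
ES_Task 6 = max(EF_Task 2=16, EF_Task 3=18) = 18; EF_Task 6 = 18+12 = 30
ES_Task 7 = 16; EF_Task 7 = 16+14 = 30
ES_Task 8 = 15; EF_Task 8 = 15+7 = 22
ES_Task 9 = 30; EF_Task 9 = 30+14 = 44
ES_Task 10 = max(EF_Task 5=22, EF_Task 7=30, EF_Task 8=22, EF_Task 9=44) = 44; EF_Task 10 = 44+11 = 55
Expected project duration μ = 55 weeks. Critical path: Task 1 → Task 3 → Task 6 → Task 9 → Task 10.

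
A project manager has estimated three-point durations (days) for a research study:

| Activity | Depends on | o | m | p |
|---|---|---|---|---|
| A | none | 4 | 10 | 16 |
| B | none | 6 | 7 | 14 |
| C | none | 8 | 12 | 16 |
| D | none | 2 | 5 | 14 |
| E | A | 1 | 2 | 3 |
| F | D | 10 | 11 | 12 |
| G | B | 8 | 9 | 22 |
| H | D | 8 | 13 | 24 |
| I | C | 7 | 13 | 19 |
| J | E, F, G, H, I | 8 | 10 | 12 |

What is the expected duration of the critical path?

35 days

te_A = (4 + 4·10 + 16)/6 = 60/6 = 10
te_B = (6 + 4·7 + 14)/6 = 48/6 = 8
te_C = (8 + 4·12 + 16)/6 = 72/6 = 12
te_D = (2 + 4·5 + 14)/6 = 36/6 = 6
te_E = (1 + 4·2 + 3)/6 = 12/6 = 2
te_F = (10 + 4·11 + 12)/6 = 66/6 = 11
te_G = (8 + 4·9 + 22)/6 = 66/6 = 11
te_H = (8 + 4·13 + 24)/6 = 84/6 = 14
te_I = (7 + 4·13 + 19)/6 = 78/6 = 13
te_J = (8 + 4·10 + 12)/6 = 60/6 = 10

Forward pass:
ES_A = 0; EF_A = 10
ES_B = 0; EF_B = 8
ES_C = 0; EF_C = 12
ES_D = 0; EF_D = 6
ES_E = 10; EF_E = 10+2 = 12
ES_F = 6; EF_F = 6+11 = 17
ES_G = 8; EF_G = 8+11 = 19
ES_H = 6; EF_H = 6+14 = 20
ES_I = 12; EF_I = 12+13 = 25
ES_J = max(EF_E=12, EF_F=17, EF_G=19, EF_H=20, EF_I=25) = 25; EF_J = 25+10 = 35
Expected project duration μ = 35 days. Critical path: C → I → J.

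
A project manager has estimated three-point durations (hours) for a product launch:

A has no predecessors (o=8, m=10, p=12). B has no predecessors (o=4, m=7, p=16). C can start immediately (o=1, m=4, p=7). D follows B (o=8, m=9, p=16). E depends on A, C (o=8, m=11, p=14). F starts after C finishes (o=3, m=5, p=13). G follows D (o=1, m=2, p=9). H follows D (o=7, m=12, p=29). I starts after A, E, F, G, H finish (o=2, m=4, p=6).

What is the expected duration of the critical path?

te_A = (8 + 4·10 + 12)/6 = 60/6 = 10
te_B = (4 + 4·7 + 16)/6 = 48/6 = 8
te_C = (1 + 4·4 + 7)/6 = 24/6 = 4
te_D = (8 + 4·9 + 16)/6 = 60/6 = 10
te_E = (8 + 4·11 + 14)/6 = 66/6 = 11
te_F = (3 + 4·5 + 13)/6 = 36/6 = 6
te_G = (1 + 4·2 + 9)/6 = 18/6 = 3
te_H = (7 + 4·12 + 29)/6 = 84/6 = 14
te_I = (2 + 4·4 + 6)/6 = 24/6 = 4

Forward pass:
ES_A = 0; EF_A = 10
ES_B = 0; EF_B = 8
ES_C = 0; EF_C = 4
ES_D = 8; EF_D = 8+10 = 18
ES_E = max(EF_A=10, EF_C=4) = 10; EF_E = 10+11 = 21
ES_F = 4; EF_F = 4+6 = 10
ES_G = 18; EF_G = 18+3 = 21
ES_H = 18; EF_H = 18+14 = 32
ES_I = max(EF_A=10, EF_E=21, EF_F=10, EF_G=21, EF_H=32) = 32; EF_I = 32+4 = 36
Expected project duration μ = 36 hours. Critical path: B → D → H → I.

36 hours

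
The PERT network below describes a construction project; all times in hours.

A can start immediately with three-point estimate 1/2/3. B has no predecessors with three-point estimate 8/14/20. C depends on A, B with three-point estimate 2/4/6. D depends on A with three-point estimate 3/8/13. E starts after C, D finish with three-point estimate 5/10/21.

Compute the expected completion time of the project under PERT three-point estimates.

29 hours

te_A = (1 + 4·2 + 3)/6 = 12/6 = 2
te_B = (8 + 4·14 + 20)/6 = 84/6 = 14
te_C = (2 + 4·4 + 6)/6 = 24/6 = 4
te_D = (3 + 4·8 + 13)/6 = 48/6 = 8
te_E = (5 + 4·10 + 21)/6 = 66/6 = 11

Forward pass:
ES_A = 0; EF_A = 2
ES_B = 0; EF_B = 14
ES_C = max(EF_A=2, EF_B=14) = 14; EF_C = 14+4 = 18
ES_D = 2; EF_D = 2+8 = 10
ES_E = max(EF_C=18, EF_D=10) = 18; EF_E = 18+11 = 29
Expected project duration μ = 29 hours. Critical path: B → C → E.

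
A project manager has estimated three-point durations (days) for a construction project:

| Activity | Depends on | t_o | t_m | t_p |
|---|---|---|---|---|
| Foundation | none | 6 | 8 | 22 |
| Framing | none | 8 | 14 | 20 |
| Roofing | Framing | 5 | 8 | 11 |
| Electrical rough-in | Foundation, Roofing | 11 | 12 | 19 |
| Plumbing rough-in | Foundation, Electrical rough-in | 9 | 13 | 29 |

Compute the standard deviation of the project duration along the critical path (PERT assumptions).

te_Foundation = (6 + 4·8 + 22)/6 = 60/6 = 10; σ²_Foundation = ((22−6)/6)² = 7.111
te_Framing = (8 + 4·14 + 20)/6 = 84/6 = 14; σ²_Framing = ((20−8)/6)² = 4.000
te_Roofing = (5 + 4·8 + 11)/6 = 48/6 = 8; σ²_Roofing = ((11−5)/6)² = 1.000
te_Electrical rough-in = (11 + 4·12 + 19)/6 = 78/6 = 13; σ²_Electrical rough-in = ((19−11)/6)² = 1.778
te_Plumbing rough-in = (9 + 4·13 + 29)/6 = 90/6 = 15; σ²_Plumbing rough-in = ((29−9)/6)² = 11.111

Forward pass:
ES_Foundation = 0; EF_Foundation = 10
ES_Framing = 0; EF_Framing = 14
ES_Roofing = 14; EF_Roofing = 14+8 = 22
ES_Electrical rough-in = max(EF_Foundation=10, EF_Roofing=22) = 22; EF_Electrical rough-in = 22+13 = 35
ES_Plumbing rough-in = max(EF_Foundation=10, EF_Electrical rough-in=35) = 35; EF_Plumbing rough-in = 35+15 = 50
Expected project duration μ = 50 days. Critical path: Framing → Roofing → Electrical rough-in → Plumbing rough-in.

Variance along critical path = 4.000 + 1.000 + 1.778 + 11.111 = 17.889
σ = √17.889 = 4.230 days

4.23 days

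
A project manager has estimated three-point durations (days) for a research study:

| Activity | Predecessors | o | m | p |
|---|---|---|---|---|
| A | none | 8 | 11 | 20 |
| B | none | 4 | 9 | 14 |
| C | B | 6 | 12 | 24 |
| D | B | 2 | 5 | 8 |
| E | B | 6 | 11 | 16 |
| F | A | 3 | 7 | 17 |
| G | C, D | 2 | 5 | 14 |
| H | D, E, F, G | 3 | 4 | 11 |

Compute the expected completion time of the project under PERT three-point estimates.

33 days

te_A = (8 + 4·11 + 20)/6 = 72/6 = 12
te_B = (4 + 4·9 + 14)/6 = 54/6 = 9
te_C = (6 + 4·12 + 24)/6 = 78/6 = 13
te_D = (2 + 4·5 + 8)/6 = 30/6 = 5
te_E = (6 + 4·11 + 16)/6 = 66/6 = 11
te_F = (3 + 4·7 + 17)/6 = 48/6 = 8
te_G = (2 + 4·5 + 14)/6 = 36/6 = 6
te_H = (3 + 4·4 + 11)/6 = 30/6 = 5

Forward pass:
ES_A = 0; EF_A = 12
ES_B = 0; EF_B = 9
ES_C = 9; EF_C = 9+13 = 22
ES_D = 9; EF_D = 9+5 = 14
ES_E = 9; EF_E = 9+11 = 20
ES_F = 12; EF_F = 12+8 = 20
ES_G = max(EF_C=22, EF_D=14) = 22; EF_G = 22+6 = 28
ES_H = max(EF_D=14, EF_E=20, EF_F=20, EF_G=28) = 28; EF_H = 28+5 = 33
Expected project duration μ = 33 days. Critical path: B → C → G → H.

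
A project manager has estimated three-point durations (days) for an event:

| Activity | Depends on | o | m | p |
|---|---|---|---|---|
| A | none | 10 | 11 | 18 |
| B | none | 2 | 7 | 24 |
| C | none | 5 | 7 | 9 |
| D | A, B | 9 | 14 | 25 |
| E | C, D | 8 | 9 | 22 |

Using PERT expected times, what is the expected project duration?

38 days

te_A = (10 + 4·11 + 18)/6 = 72/6 = 12
te_B = (2 + 4·7 + 24)/6 = 54/6 = 9
te_C = (5 + 4·7 + 9)/6 = 42/6 = 7
te_D = (9 + 4·14 + 25)/6 = 90/6 = 15
te_E = (8 + 4·9 + 22)/6 = 66/6 = 11

Forward pass:
ES_A = 0; EF_A = 12
ES_B = 0; EF_B = 9
ES_C = 0; EF_C = 7
ES_D = max(EF_A=12, EF_B=9) = 12; EF_D = 12+15 = 27
ES_E = max(EF_C=7, EF_D=27) = 27; EF_E = 27+11 = 38
Expected project duration μ = 38 days. Critical path: A → D → E.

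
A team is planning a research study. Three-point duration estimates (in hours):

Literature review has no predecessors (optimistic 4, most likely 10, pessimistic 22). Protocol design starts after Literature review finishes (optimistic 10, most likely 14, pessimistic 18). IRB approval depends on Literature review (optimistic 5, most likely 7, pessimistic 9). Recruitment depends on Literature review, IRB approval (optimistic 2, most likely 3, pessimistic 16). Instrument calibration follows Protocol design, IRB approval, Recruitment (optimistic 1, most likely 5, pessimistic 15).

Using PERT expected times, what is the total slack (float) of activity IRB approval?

2 hours

te_Literature review = (4 + 4·10 + 22)/6 = 66/6 = 11
te_Protocol design = (10 + 4·14 + 18)/6 = 84/6 = 14
te_IRB approval = (5 + 4·7 + 9)/6 = 42/6 = 7
te_Recruitment = (2 + 4·3 + 16)/6 = 30/6 = 5
te_Instrument calibration = (1 + 4·5 + 15)/6 = 36/6 = 6

Forward pass:
ES_Literature review = 0; EF_Literature review = 11
ES_Protocol design = 11; EF_Protocol design = 11+14 = 25
ES_IRB approval = 11; EF_IRB approval = 11+7 = 18
ES_Recruitment = max(EF_Literature review=11, EF_IRB approval=18) = 18; EF_Recruitment = 18+5 = 23
ES_Instrument calibration = max(EF_Protocol design=25, EF_IRB approval=18, EF_Recruitment=23) = 25; EF_Instrument calibration = 25+6 = 31
Expected project duration μ = 31 hours. Critical path: Literature review → Protocol design → Instrument calibration.

Backward pass:
LF_Instrument calibration = 31; LS_Instrument calibration = 31−6 = 25
LF_Recruitment = LS_Instrument calibration = 25; LS_Recruitment = 25−5 = 20
LF_IRB approval = min(LS_Recruitment=20, LS_Instrument calibration=25) = 20; LS_IRB approval = 20−7 = 13
LF_Protocol design = LS_Instrument calibration = 25; LS_Protocol design = 25−14 = 11
LF_Literature review = min(LS_Protocol design=11, LS_IRB approval=13, LS_Recruitment=20) = 11; LS_Literature review = 11−11 = 0
Slack_IRB approval = LS_IRB approval − ES_IRB approval = 13 − 11 = 2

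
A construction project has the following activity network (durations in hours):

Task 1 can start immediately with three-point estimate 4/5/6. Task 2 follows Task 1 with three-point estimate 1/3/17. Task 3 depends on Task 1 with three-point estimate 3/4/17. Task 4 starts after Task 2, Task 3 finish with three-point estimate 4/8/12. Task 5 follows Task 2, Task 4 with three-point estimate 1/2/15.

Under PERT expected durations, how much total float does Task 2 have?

1 hours

te_Task 1 = (4 + 4·5 + 6)/6 = 30/6 = 5
te_Task 2 = (1 + 4·3 + 17)/6 = 30/6 = 5
te_Task 3 = (3 + 4·4 + 17)/6 = 36/6 = 6
te_Task 4 = (4 + 4·8 + 12)/6 = 48/6 = 8
te_Task 5 = (1 + 4·2 + 15)/6 = 24/6 = 4

Forward pass:
ES_Task 1 = 0; EF_Task 1 = 5
ES_Task 2 = 5; EF_Task 2 = 5+5 = 10
ES_Task 3 = 5; EF_Task 3 = 5+6 = 11
ES_Task 4 = max(EF_Task 2=10, EF_Task 3=11) = 11; EF_Task 4 = 11+8 = 19
ES_Task 5 = max(EF_Task 2=10, EF_Task 4=19) = 19; EF_Task 5 = 19+4 = 23
Expected project duration μ = 23 hours. Critical path: Task 1 → Task 3 → Task 4 → Task 5.

Backward pass:
LF_Task 5 = 23; LS_Task 5 = 23−4 = 19
LF_Task 4 = LS_Task 5 = 19; LS_Task 4 = 19−8 = 11
LF_Task 3 = LS_Task 4 = 11; LS_Task 3 = 11−6 = 5
LF_Task 2 = min(LS_Task 4=11, LS_Task 5=19) = 11; LS_Task 2 = 11−5 = 6
LF_Task 1 = min(LS_Task 2=6, LS_Task 3=5) = 5; LS_Task 1 = 5−5 = 0
Slack_Task 2 = LS_Task 2 − ES_Task 2 = 6 − 5 = 1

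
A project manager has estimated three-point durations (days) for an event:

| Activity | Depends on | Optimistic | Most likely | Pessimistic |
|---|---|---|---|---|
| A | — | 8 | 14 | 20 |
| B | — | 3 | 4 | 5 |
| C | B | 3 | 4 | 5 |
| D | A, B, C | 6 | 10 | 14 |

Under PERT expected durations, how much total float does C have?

6 days

te_A = (8 + 4·14 + 20)/6 = 84/6 = 14
te_B = (3 + 4·4 + 5)/6 = 24/6 = 4
te_C = (3 + 4·4 + 5)/6 = 24/6 = 4
te_D = (6 + 4·10 + 14)/6 = 60/6 = 10

Forward pass:
ES_A = 0; EF_A = 14
ES_B = 0; EF_B = 4
ES_C = 4; EF_C = 4+4 = 8
ES_D = max(EF_A=14, EF_B=4, EF_C=8) = 14; EF_D = 14+10 = 24
Expected project duration μ = 24 days. Critical path: A → D.

Backward pass:
LF_D = 24; LS_D = 24−10 = 14
LF_C = LS_D = 14; LS_C = 14−4 = 10
LF_B = min(LS_C=10, LS_D=14) = 10; LS_B = 10−4 = 6
LF_A = LS_D = 14; LS_A = 14−14 = 0
Slack_C = LS_C − ES_C = 10 − 4 = 6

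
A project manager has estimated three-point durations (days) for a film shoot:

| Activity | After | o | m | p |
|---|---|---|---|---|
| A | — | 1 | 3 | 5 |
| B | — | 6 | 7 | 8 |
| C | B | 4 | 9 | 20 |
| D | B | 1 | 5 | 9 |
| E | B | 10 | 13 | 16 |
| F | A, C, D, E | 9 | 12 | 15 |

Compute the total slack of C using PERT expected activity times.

3 days

te_A = (1 + 4·3 + 5)/6 = 18/6 = 3
te_B = (6 + 4·7 + 8)/6 = 42/6 = 7
te_C = (4 + 4·9 + 20)/6 = 60/6 = 10
te_D = (1 + 4·5 + 9)/6 = 30/6 = 5
te_E = (10 + 4·13 + 16)/6 = 78/6 = 13
te_F = (9 + 4·12 + 15)/6 = 72/6 = 12

Forward pass:
ES_A = 0; EF_A = 3
ES_B = 0; EF_B = 7
ES_C = 7; EF_C = 7+10 = 17
ES_D = 7; EF_D = 7+5 = 12
ES_E = 7; EF_E = 7+13 = 20
ES_F = max(EF_A=3, EF_C=17, EF_D=12, EF_E=20) = 20; EF_F = 20+12 = 32
Expected project duration μ = 32 days. Critical path: B → E → F.

Backward pass:
LF_F = 32; LS_F = 32−12 = 20
LF_E = LS_F = 20; LS_E = 20−13 = 7
LF_D = LS_F = 20; LS_D = 20−5 = 15
LF_C = LS_F = 20; LS_C = 20−10 = 10
LF_B = min(LS_C=10, LS_D=15, LS_E=7) = 7; LS_B = 7−7 = 0
LF_A = LS_F = 20; LS_A = 20−3 = 17
Slack_C = LS_C − ES_C = 10 − 7 = 3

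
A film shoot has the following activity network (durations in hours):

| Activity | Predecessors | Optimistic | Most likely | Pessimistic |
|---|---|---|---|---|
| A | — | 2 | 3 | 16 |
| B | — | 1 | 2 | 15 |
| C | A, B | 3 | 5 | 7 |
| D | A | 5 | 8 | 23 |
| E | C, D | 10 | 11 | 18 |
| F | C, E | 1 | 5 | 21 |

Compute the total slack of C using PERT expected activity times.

te_A = (2 + 4·3 + 16)/6 = 30/6 = 5
te_B = (1 + 4·2 + 15)/6 = 24/6 = 4
te_C = (3 + 4·5 + 7)/6 = 30/6 = 5
te_D = (5 + 4·8 + 23)/6 = 60/6 = 10
te_E = (10 + 4·11 + 18)/6 = 72/6 = 12
te_F = (1 + 4·5 + 21)/6 = 42/6 = 7

Forward pass:
ES_A = 0; EF_A = 5
ES_B = 0; EF_B = 4
ES_C = max(EF_A=5, EF_B=4) = 5; EF_C = 5+5 = 10
ES_D = 5; EF_D = 5+10 = 15
ES_E = max(EF_C=10, EF_D=15) = 15; EF_E = 15+12 = 27
ES_F = max(EF_C=10, EF_E=27) = 27; EF_F = 27+7 = 34
Expected project duration μ = 34 hours. Critical path: A → D → E → F.

Backward pass:
LF_F = 34; LS_F = 34−7 = 27
LF_E = LS_F = 27; LS_E = 27−12 = 15
LF_D = LS_E = 15; LS_D = 15−10 = 5
LF_C = min(LS_E=15, LS_F=27) = 15; LS_C = 15−5 = 10
LF_B = LS_C = 10; LS_B = 10−4 = 6
LF_A = min(LS_C=10, LS_D=5) = 5; LS_A = 5−5 = 0
Slack_C = LS_C − ES_C = 10 − 5 = 5

5 hours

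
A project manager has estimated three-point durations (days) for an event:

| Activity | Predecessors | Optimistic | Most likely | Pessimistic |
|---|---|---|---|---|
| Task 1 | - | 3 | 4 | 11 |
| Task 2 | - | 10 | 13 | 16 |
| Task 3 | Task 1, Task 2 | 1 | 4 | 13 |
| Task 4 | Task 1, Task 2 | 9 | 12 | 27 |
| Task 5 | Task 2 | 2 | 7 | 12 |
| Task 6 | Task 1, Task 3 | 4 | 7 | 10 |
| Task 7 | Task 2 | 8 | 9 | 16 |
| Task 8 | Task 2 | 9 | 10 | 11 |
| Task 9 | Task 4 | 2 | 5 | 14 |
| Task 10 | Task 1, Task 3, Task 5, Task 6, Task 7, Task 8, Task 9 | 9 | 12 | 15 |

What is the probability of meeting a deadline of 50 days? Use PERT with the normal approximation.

0.902

te_Task 1 = (3 + 4·4 + 11)/6 = 30/6 = 5; σ²_Task 1 = ((11−3)/6)² = 1.778
te_Task 2 = (10 + 4·13 + 16)/6 = 78/6 = 13; σ²_Task 2 = ((16−10)/6)² = 1.000
te_Task 3 = (1 + 4·4 + 13)/6 = 30/6 = 5; σ²_Task 3 = ((13−1)/6)² = 4.000
te_Task 4 = (9 + 4·12 + 27)/6 = 84/6 = 14; σ²_Task 4 = ((27−9)/6)² = 9.000
te_Task 5 = (2 + 4·7 + 12)/6 = 42/6 = 7; σ²_Task 5 = ((12−2)/6)² = 2.778
te_Task 6 = (4 + 4·7 + 10)/6 = 42/6 = 7; σ²_Task 6 = ((10−4)/6)² = 1.000
te_Task 7 = (8 + 4·9 + 16)/6 = 60/6 = 10; σ²_Task 7 = ((16−8)/6)² = 1.778
te_Task 8 = (9 + 4·10 + 11)/6 = 60/6 = 10; σ²_Task 8 = ((11−9)/6)² = 0.111
te_Task 9 = (2 + 4·5 + 14)/6 = 36/6 = 6; σ²_Task 9 = ((14−2)/6)² = 4.000
te_Task 10 = (9 + 4·12 + 15)/6 = 72/6 = 12; σ²_Task 10 = ((15−9)/6)² = 1.000

Forward pass:
ES_Task 1 = 0; EF_Task 1 = 5
ES_Task 2 = 0; EF_Task 2 = 13
ES_Task 3 = max(EF_Task 1=5, EF_Task 2=13) = 13; EF_Task 3 = 13+5 = 18
ES_Task 4 = max(EF_Task 1=5, EF_Task 2=13) = 13; EF_Task 4 = 13+14 = 27
ES_Task 5 = 13; EF_Task 5 = 13+7 = 20
ES_Task 6 = max(EF_Task 1=5, EF_Task 3=18) = 18; EF_Task 6 = 18+7 = 25
ES_Task 7 = 13; EF_Task 7 = 13+10 = 23
ES_Task 8 = 13; EF_Task 8 = 13+10 = 23
ES_Task 9 = 27; EF_Task 9 = 27+6 = 33
ES_Task 10 = max(EF_Task 1=5, EF_Task 3=18, EF_Task 5=20, EF_Task 6=25, EF_Task 7=23, EF_Task 8=23, EF_Task 9=33) = 33; EF_Task 10 = 33+12 = 45
Expected project duration μ = 45 days. Critical path: Task 2 → Task 4 → Task 9 → Task 10.

Variance along critical path = 1.000 + 9.000 + 4.000 + 1.000 = 15.000; σ = √15.000 = 3.873 days.
Z = (50 − 45) / 3.873 = 1.291
P(T ≤ 50) = Φ(1.291) ≈ 0.902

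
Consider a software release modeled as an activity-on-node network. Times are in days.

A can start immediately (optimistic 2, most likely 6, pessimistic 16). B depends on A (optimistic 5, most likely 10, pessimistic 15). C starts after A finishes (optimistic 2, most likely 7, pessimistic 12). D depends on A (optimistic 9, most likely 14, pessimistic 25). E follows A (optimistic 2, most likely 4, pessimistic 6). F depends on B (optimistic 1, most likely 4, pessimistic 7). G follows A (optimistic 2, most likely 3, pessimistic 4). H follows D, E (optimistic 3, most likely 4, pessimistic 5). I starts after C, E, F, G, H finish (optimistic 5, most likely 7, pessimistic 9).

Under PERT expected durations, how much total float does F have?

te_A = (2 + 4·6 + 16)/6 = 42/6 = 7
te_B = (5 + 4·10 + 15)/6 = 60/6 = 10
te_C = (2 + 4·7 + 12)/6 = 42/6 = 7
te_D = (9 + 4·14 + 25)/6 = 90/6 = 15
te_E = (2 + 4·4 + 6)/6 = 24/6 = 4
te_F = (1 + 4·4 + 7)/6 = 24/6 = 4
te_G = (2 + 4·3 + 4)/6 = 18/6 = 3
te_H = (3 + 4·4 + 5)/6 = 24/6 = 4
te_I = (5 + 4·7 + 9)/6 = 42/6 = 7

Forward pass:
ES_A = 0; EF_A = 7
ES_B = 7; EF_B = 7+10 = 17
ES_C = 7; EF_C = 7+7 = 14
ES_D = 7; EF_D = 7+15 = 22
ES_E = 7; EF_E = 7+4 = 11
ES_F = 17; EF_F = 17+4 = 21
ES_G = 7; EF_G = 7+3 = 10
ES_H = max(EF_D=22, EF_E=11) = 22; EF_H = 22+4 = 26
ES_I = max(EF_C=14, EF_E=11, EF_F=21, EF_G=10, EF_H=26) = 26; EF_I = 26+7 = 33
Expected project duration μ = 33 days. Critical path: A → D → H → I.

Backward pass:
LF_I = 33; LS_I = 33−7 = 26
LF_H = LS_I = 26; LS_H = 26−4 = 22
LF_G = LS_I = 26; LS_G = 26−3 = 23
LF_F = LS_I = 26; LS_F = 26−4 = 22
LF_E = min(LS_H=22, LS_I=26) = 22; LS_E = 22−4 = 18
LF_D = LS_H = 22; LS_D = 22−15 = 7
LF_C = LS_I = 26; LS_C = 26−7 = 19
LF_B = LS_F = 22; LS_B = 22−10 = 12
LF_A = min(LS_B=12, LS_C=19, LS_D=7, LS_E=18, LS_G=23) = 7; LS_A = 7−7 = 0
Slack_F = LS_F − ES_F = 22 − 17 = 5

5 days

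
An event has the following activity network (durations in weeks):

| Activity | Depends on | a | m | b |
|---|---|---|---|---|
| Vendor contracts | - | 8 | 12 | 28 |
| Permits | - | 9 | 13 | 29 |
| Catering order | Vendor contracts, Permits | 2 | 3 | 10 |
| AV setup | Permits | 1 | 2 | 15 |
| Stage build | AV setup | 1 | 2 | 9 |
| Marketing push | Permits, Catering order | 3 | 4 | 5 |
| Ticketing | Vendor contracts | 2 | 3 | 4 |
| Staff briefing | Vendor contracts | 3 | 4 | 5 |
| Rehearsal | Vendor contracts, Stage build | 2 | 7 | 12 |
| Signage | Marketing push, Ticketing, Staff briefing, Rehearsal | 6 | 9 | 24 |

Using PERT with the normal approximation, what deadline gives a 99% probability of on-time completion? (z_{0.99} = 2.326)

52.8 weeks

te_Vendor contracts = (8 + 4·12 + 28)/6 = 84/6 = 14; σ²_Vendor contracts = ((28−8)/6)² = 11.111
te_Permits = (9 + 4·13 + 29)/6 = 90/6 = 15; σ²_Permits = ((29−9)/6)² = 11.111
te_Catering order = (2 + 4·3 + 10)/6 = 24/6 = 4; σ²_Catering order = ((10−2)/6)² = 1.778
te_AV setup = (1 + 4·2 + 15)/6 = 24/6 = 4; σ²_AV setup = ((15−1)/6)² = 5.444
te_Stage build = (1 + 4·2 + 9)/6 = 18/6 = 3; σ²_Stage build = ((9−1)/6)² = 1.778
te_Marketing push = (3 + 4·4 + 5)/6 = 24/6 = 4; σ²_Marketing push = ((5−3)/6)² = 0.111
te_Ticketing = (2 + 4·3 + 4)/6 = 18/6 = 3; σ²_Ticketing = ((4−2)/6)² = 0.111
te_Staff briefing = (3 + 4·4 + 5)/6 = 24/6 = 4; σ²_Staff briefing = ((5−3)/6)² = 0.111
te_Rehearsal = (2 + 4·7 + 12)/6 = 42/6 = 7; σ²_Rehearsal = ((12−2)/6)² = 2.778
te_Signage = (6 + 4·9 + 24)/6 = 66/6 = 11; σ²_Signage = ((24−6)/6)² = 9.000

Forward pass:
ES_Vendor contracts = 0; EF_Vendor contracts = 14
ES_Permits = 0; EF_Permits = 15
ES_Catering order = max(EF_Vendor contracts=14, EF_Permits=15) = 15; EF_Catering order = 15+4 = 19
ES_AV setup = 15; EF_AV setup = 15+4 = 19
ES_Stage build = 19; EF_Stage build = 19+3 = 22
ES_Marketing push = max(EF_Permits=15, EF_Catering order=19) = 19; EF_Marketing push = 19+4 = 23
ES_Ticketing = 14; EF_Ticketing = 14+3 = 17
ES_Staff briefing = 14; EF_Staff briefing = 14+4 = 18
ES_Rehearsal = max(EF_Vendor contracts=14, EF_Stage build=22) = 22; EF_Rehearsal = 22+7 = 29
ES_Signage = max(EF_Marketing push=23, EF_Ticketing=17, EF_Staff briefing=18, EF_Rehearsal=29) = 29; EF_Signage = 29+11 = 40
Expected project duration μ = 40 weeks. Critical path: Permits → AV setup → Stage build → Rehearsal → Signage.

Variance along critical path = 11.111 + 5.444 + 1.778 + 2.778 + 9.000 = 30.111; σ = 5.487 weeks.
D = μ + z·σ = 40 + 2.326·5.487 = 52.8 weeks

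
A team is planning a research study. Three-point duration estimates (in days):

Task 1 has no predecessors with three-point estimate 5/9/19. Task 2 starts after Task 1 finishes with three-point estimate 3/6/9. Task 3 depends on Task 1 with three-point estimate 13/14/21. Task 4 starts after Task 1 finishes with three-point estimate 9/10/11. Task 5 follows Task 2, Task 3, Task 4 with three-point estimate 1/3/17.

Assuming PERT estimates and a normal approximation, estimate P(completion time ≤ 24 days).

te_Task 1 = (5 + 4·9 + 19)/6 = 60/6 = 10; σ²_Task 1 = ((19−5)/6)² = 5.444
te_Task 2 = (3 + 4·6 + 9)/6 = 36/6 = 6; σ²_Task 2 = ((9−3)/6)² = 1.000
te_Task 3 = (13 + 4·14 + 21)/6 = 90/6 = 15; σ²_Task 3 = ((21−13)/6)² = 1.778
te_Task 4 = (9 + 4·10 + 11)/6 = 60/6 = 10; σ²_Task 4 = ((11−9)/6)² = 0.111
te_Task 5 = (1 + 4·3 + 17)/6 = 30/6 = 5; σ²_Task 5 = ((17−1)/6)² = 7.111

Forward pass:
ES_Task 1 = 0; EF_Task 1 = 10
ES_Task 2 = 10; EF_Task 2 = 10+6 = 16
ES_Task 3 = 10; EF_Task 3 = 10+15 = 25
ES_Task 4 = 10; EF_Task 4 = 10+10 = 20
ES_Task 5 = max(EF_Task 2=16, EF_Task 3=25, EF_Task 4=20) = 25; EF_Task 5 = 25+5 = 30
Expected project duration μ = 30 days. Critical path: Task 1 → Task 3 → Task 5.

Variance along critical path = 5.444 + 1.778 + 7.111 = 14.333; σ = √14.333 = 3.786 days.
Z = (24 − 30) / 3.786 = -1.585
P(T ≤ 24) = Φ(-1.585) ≈ 0.057

0.057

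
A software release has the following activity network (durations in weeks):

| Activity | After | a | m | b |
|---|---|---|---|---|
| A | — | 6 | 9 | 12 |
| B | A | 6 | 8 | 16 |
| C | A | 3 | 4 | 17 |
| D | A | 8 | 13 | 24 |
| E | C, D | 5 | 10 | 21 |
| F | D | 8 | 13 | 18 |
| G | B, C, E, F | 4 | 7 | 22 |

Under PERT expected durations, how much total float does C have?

10 weeks

te_A = (6 + 4·9 + 12)/6 = 54/6 = 9
te_B = (6 + 4·8 + 16)/6 = 54/6 = 9
te_C = (3 + 4·4 + 17)/6 = 36/6 = 6
te_D = (8 + 4·13 + 24)/6 = 84/6 = 14
te_E = (5 + 4·10 + 21)/6 = 66/6 = 11
te_F = (8 + 4·13 + 18)/6 = 78/6 = 13
te_G = (4 + 4·7 + 22)/6 = 54/6 = 9

Forward pass:
ES_A = 0; EF_A = 9
ES_B = 9; EF_B = 9+9 = 18
ES_C = 9; EF_C = 9+6 = 15
ES_D = 9; EF_D = 9+14 = 23
ES_E = max(EF_C=15, EF_D=23) = 23; EF_E = 23+11 = 34
ES_F = 23; EF_F = 23+13 = 36
ES_G = max(EF_B=18, EF_C=15, EF_E=34, EF_F=36) = 36; EF_G = 36+9 = 45
Expected project duration μ = 45 weeks. Critical path: A → D → F → G.

Backward pass:
LF_G = 45; LS_G = 45−9 = 36
LF_F = LS_G = 36; LS_F = 36−13 = 23
LF_E = LS_G = 36; LS_E = 36−11 = 25
LF_D = min(LS_E=25, LS_F=23) = 23; LS_D = 23−14 = 9
LF_C = min(LS_E=25, LS_G=36) = 25; LS_C = 25−6 = 19
LF_B = LS_G = 36; LS_B = 36−9 = 27
LF_A = min(LS_B=27, LS_C=19, LS_D=9) = 9; LS_A = 9−9 = 0
Slack_C = LS_C − ES_C = 19 − 9 = 10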